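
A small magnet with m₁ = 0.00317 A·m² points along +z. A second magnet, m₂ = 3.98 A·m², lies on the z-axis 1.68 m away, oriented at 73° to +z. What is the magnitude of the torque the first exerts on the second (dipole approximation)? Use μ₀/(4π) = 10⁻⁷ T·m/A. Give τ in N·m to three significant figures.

τ ≈ 5.09×10⁻¹⁰ N·m

Dipole B is on the axis of dipole A, so B₁ there is axial: B₁ = (μ₀/4π)·2m₁/r³ along +z.
B₁ = 2(10⁻⁷)(0.00317)/(1.68)³ = 1.337×10⁻¹⁰ T.
τ = m₂ B₁ sinθ.
τ = (3.98)(1.337×10⁻¹⁰)·sin73° = 5.089×10⁻¹⁰ N·m.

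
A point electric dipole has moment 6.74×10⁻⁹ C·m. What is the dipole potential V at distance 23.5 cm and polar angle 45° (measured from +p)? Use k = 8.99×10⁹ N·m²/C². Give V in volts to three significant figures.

V ≈ 776 V

The dipole potential is V = kp cosθ / r².
V = (8.99×10⁹)(6.74×10⁻⁹)·cos45° / (0.235)² = 775.8 V.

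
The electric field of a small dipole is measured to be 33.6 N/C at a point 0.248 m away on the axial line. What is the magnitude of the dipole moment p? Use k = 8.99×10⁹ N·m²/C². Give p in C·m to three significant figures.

p ≈ 2.85×10⁻¹¹ C·m

On axis E = 2kp/r³, so p = Er³/(2k).
p = (33.6)·(0.248)³ / (2·8.99×10⁹) = 2.850×10⁻¹¹ C·m.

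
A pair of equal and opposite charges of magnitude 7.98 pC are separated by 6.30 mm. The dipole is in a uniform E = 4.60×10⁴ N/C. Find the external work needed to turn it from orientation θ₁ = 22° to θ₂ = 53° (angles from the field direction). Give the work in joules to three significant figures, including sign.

Dipole moment p = qd = (7.98×10⁻¹² C)(0.00630 m) = 5.027×10⁻¹⁴ C·m.
W_ext = ΔU = U(θ₂) − U(θ₁) = −pE cosθ₂ − (−pE cosθ₁) = pE(cosθ₁ − cosθ₂).
W = (5.027×10⁻¹⁴)(4.60×10⁴)·(cos22° − cos53°) = (2.312×10⁻⁹)·(+0.3254) = 7.524×10⁻¹⁰ J.

W ≈ 7.52×10⁻¹⁰ J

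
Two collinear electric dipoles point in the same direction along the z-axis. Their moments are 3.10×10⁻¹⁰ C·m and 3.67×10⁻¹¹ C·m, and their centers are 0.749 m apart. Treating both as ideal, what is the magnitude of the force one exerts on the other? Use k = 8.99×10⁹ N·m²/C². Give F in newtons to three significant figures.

F ≈ 1.95×10⁻⁹ N

On-axis field of dipole 1 at distance r: E = 2kp₁/r³. Force on dipole 2 is F = p₂·dE/dr (gradient along axis).
dE/dr = −6kp₁/r⁴, so |F| = 6kp₁p₂/r⁴ (attractive for aligned moments).
F = 6(8.99×10⁹)(3.10×10⁻¹⁰)(3.67×10⁻¹¹)/(0.749)⁴ = 1.950×10⁻⁹ N.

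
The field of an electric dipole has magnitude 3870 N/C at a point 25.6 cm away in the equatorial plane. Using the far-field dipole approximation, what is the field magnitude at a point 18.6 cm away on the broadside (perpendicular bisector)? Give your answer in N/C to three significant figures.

E ≈ 1.01×10⁴ N/C

Dipole fields scale as 1/r³ in the far field; the geometry is the same at both points.
E₂ = E₁ · (r₁/r₂)³ = 3870 · (25.6/18.6)³.
(r₁/r₂)³ = (1.376)³ = 2.607.
E₂ ≈ 1.009×10⁴ N/C.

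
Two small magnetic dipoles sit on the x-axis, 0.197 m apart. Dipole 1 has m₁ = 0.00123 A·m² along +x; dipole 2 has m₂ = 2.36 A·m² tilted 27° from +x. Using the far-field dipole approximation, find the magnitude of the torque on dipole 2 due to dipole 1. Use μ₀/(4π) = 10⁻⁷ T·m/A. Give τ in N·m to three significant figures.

τ ≈ 3.45×10⁻⁸ N·m

Dipole B is on the axis of dipole A, so B₁ there is axial: B₁ = (μ₀/4π)·2m₁/r³ along +x.
B₁ = 2(10⁻⁷)(0.00123)/(0.197)³ = 3.218×10⁻⁸ T.
τ = m₂ B₁ sinθ.
τ = (2.36)(3.218×10⁻⁸)·sin27° = 3.447×10⁻⁸ N·m.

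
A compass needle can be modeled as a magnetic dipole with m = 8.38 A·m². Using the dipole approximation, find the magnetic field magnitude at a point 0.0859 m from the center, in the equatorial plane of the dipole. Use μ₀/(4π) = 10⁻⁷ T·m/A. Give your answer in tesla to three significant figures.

B ≈ 0.00132 T

In the equatorial plane B = (μ₀/4π)·m/r³ (half the axial value).
B = (10⁻⁷)·(8.38) / (0.0859)³ = 0.001322 T.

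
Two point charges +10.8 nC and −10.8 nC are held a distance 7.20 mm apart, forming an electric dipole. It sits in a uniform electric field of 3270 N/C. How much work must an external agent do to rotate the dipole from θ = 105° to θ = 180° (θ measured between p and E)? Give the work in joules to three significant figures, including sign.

W ≈ 1.88×10⁻⁷ J

Dipole moment p = qd = (1.08×10⁻⁸ C)(0.00720 m) = 7.776×10⁻¹¹ C·m.
W_ext = ΔU = U(θ₂) − U(θ₁) = −pE cosθ₂ − (−pE cosθ₁) = pE(cosθ₁ − cosθ₂).
W = (7.776×10⁻¹¹)(3270)·(cos105° − cos180°) = (2.543×10⁻⁷)·(+0.7412) = 1.885×10⁻⁷ J.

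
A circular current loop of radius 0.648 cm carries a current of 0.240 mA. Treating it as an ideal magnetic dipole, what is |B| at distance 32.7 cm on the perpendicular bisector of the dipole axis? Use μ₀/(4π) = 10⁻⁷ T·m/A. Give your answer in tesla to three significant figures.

Magnetic moment m = IA = Iπa² = (2.40×10⁻⁴)·π·(0.00648)² = 3.166×10⁻⁸ A·m².
In the equatorial plane B = (μ₀/4π)·m/r³ (half the axial value).
B = (10⁻⁷)·(3.166×10⁻⁸) / (0.327)³ = 9.055×10⁻¹⁴ T.

B ≈ 9.05×10⁻¹⁴ T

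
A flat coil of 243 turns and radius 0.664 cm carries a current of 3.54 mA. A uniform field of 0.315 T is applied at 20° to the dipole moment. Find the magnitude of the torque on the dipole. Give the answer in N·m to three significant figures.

m = NIA = NIπa² = 243·(0.00354)·π·(0.00664)² = 1.192×10⁻⁴ A·m².
Torque on a magnetic dipole: τ = mB sinθ.
τ = (1.192×10⁻⁴)(0.315)·sin20° = 1.284×10⁻⁵ N·m.

τ ≈ 1.28×10⁻⁵ N·m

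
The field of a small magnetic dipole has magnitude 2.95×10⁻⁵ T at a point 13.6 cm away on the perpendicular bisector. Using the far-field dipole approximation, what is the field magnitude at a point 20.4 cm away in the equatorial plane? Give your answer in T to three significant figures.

B ≈ 8.74×10⁻⁶ T

Dipole fields scale as 1/r³ in the far field; the geometry is the same at both points.
B₂ = B₁ · (r₁/r₂)³ = 2.95×10⁻⁵ · (13.6/20.4)³.
(r₁/r₂)³ = (0.6667)³ = 0.2963.
B₂ ≈ 8.741×10⁻⁶ T.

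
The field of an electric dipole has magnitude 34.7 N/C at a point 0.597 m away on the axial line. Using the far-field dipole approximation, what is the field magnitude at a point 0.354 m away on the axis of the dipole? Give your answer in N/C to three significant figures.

E ≈ 166 N/C

Dipole fields scale as 1/r³ in the far field; the geometry is the same at both points.
E₂ = E₁ · (r₁/r₂)³ = 34.7 · (0.597/0.354)³.
(r₁/r₂)³ = (1.686)³ = 4.796.
E₂ ≈ 166.4 N/C.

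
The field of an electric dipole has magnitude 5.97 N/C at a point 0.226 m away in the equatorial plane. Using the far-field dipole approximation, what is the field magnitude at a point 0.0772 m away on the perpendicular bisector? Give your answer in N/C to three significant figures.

Dipole fields scale as 1/r³ in the far field; the geometry is the same at both points.
E₂ = E₁ · (r₁/r₂)³ = 5.97 · (0.226/0.0772)³.
(r₁/r₂)³ = (2.927)³ = 25.09.
E₂ ≈ 149.8 N/C.

E ≈ 150 N/C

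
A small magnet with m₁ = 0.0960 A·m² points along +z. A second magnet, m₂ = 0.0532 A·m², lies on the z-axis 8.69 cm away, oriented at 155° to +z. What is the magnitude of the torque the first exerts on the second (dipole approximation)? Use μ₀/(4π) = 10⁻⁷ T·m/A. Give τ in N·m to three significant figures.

τ ≈ 6.58×10⁻⁷ N·m

Dipole B is on the axis of dipole A, so B₁ there is axial: B₁ = (μ₀/4π)·2m₁/r³ along +z.
B₁ = 2(10⁻⁷)(0.0960)/(0.0869)³ = 2.926×10⁻⁵ T.
τ = m₂ B₁ sinθ.
τ = (0.0532)(2.926×10⁻⁵)·sin155° = 6.578×10⁻⁷ N·m.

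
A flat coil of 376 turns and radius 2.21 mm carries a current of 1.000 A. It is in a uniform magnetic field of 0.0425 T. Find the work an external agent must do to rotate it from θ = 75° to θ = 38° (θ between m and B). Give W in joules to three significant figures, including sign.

m = NIA = NIπa² = 376·(1.00)·π·(0.00221)² = 0.005769 A·m².
W_ext = ΔU = −mB cosθ₂ + mB cosθ₁ = mB(cosθ₁ − cosθ₂).
W = (0.005769)(0.0425)·(cos75° − cos38°) = (2.452×10⁻⁴)·(-0.5292) = -1.297×10⁻⁴ J.

W ≈ -1.30×10⁻⁴ J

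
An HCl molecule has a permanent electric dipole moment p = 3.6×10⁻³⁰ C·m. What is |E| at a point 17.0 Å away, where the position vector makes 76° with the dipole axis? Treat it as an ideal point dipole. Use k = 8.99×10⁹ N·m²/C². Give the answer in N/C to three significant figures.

E ≈ 7.14×10⁶ N/C

At angle θ the dipole field magnitude is E = (kp/r³)·√(1 + 3cos²θ).
kp/r³ = (8.99×10⁹)(3.60×10⁻³⁰) / (1.70×10⁻⁹)³ = 6.587×10⁶ N/C.
√(1 + 3cos²76°) = √(1 + 3·0.0585) = √1.1756 ≈ 1.0842.
E ≈ 6.587×10⁶ × 1.084 = 7.142×10⁶ N/C.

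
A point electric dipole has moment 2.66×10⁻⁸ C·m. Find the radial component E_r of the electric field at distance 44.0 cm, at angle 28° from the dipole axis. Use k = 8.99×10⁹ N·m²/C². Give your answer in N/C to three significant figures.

E_r ≈ 4960 N/C

For a dipole, E_r = (2kp cosθ)/r³.
kp/r³ = (8.99×10⁹)(2.66×10⁻⁸)/(0.440)³ = 2807 N/C.
E_r = 2·2807·cos28° = 4957 N/C.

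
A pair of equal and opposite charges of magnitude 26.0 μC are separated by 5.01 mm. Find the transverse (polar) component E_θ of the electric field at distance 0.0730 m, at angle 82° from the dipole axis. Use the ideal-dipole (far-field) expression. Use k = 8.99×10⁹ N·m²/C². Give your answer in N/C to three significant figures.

Dipole moment p = qd = (2.60×10⁻⁵ C)(0.00501 m) = 1.303×10⁻⁷ C·m.
For a dipole, E_θ = (kp sinθ)/r³.
kp/r³ = (8.99×10⁹)(1.303×10⁻⁷)/(0.0730)³ = 3.011×10⁶ N/C.
E_θ = 3.011×10⁶·sin82° = 2.982×10⁶ N/C.

E_θ ≈ 2.98×10⁶ N/C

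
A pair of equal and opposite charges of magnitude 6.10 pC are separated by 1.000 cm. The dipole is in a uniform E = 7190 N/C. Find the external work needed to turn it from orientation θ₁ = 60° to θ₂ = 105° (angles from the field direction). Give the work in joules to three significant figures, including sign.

W ≈ 3.33×10⁻¹⁰ J

Dipole moment p = qd = (6.10×10⁻¹² C)(0.0100 m) = 6.10×10⁻¹⁴ C·m.
W_ext = ΔU = U(θ₂) − U(θ₁) = −pE cosθ₂ − (−pE cosθ₁) = pE(cosθ₁ − cosθ₂).
W = (6.10×10⁻¹⁴)(7190)·(cos60° − cos105°) = (4.386×10⁻¹⁰)·(+0.7588) = 3.328×10⁻¹⁰ J.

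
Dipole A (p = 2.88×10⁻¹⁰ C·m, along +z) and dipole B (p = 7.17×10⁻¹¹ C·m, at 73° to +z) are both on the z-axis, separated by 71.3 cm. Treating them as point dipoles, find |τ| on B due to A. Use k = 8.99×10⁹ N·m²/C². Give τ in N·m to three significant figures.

τ ≈ 9.80×10⁻¹⁰ N·m

The second dipole sits on the axis of the first, so the field there is axial: E₁ = 2kp₁/r³ along +z.
E₁ = 2(8.99×10⁹)(2.88×10⁻¹⁰)/(0.713)³ = 14.29 N/C.
Torque on the second dipole: τ = p₂ E₁ sinθ.
τ = (7.17×10⁻¹¹)(14.29)·sin73° = 9.796×10⁻¹⁰ N·m.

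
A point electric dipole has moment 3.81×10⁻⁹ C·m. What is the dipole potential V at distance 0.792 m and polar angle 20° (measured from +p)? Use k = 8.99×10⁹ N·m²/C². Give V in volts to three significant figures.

The dipole potential is V = kp cosθ / r².
V = (8.99×10⁹)(3.81×10⁻⁹)·cos20° / (0.792)² = 51.31 V.

V ≈ 51.3 V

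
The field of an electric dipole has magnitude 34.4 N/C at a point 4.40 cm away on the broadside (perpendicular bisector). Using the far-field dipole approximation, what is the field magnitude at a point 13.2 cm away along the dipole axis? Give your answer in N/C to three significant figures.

Dipole fields scale as 1/r³ in the far field.
The axial field is twice the equatorial field at the same r, so the geometry factor is 2/1.
E₂ = E₁ · (2/1) · (r₁/r₂)³ = 34.4 · 2 · (4.40/13.2)³.
(r₁/r₂)³ = (0.3333)³ = 0.03704.
E₂ ≈ 2.548 N/C.

E ≈ 2.55 N/C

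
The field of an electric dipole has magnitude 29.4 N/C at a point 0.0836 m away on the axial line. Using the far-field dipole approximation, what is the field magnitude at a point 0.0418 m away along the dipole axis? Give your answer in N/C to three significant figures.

E ≈ 235 N/C

Dipole fields scale as 1/r³ in the far field; the geometry is the same at both points.
E₂ = E₁ · (r₁/r₂)³ = 29.4 · (0.0836/0.0418)³.
(r₁/r₂)³ = (2)³ = 8.
E₂ ≈ 235.2 N/C.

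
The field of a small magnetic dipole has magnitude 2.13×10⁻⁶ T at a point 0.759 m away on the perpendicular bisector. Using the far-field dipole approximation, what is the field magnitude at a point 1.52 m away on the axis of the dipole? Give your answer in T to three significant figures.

B ≈ 5.30×10⁻⁷ T

Dipole fields scale as 1/r³ in the far field.
The axial field is twice the equatorial field at the same r, so the geometry factor is 2/1.
B₂ = B₁ · (2/1) · (r₁/r₂)³ = 2.13×10⁻⁶ · 2 · (0.759/1.52)³.
(r₁/r₂)³ = (0.4993)³ = 0.1245.
B₂ ≈ 5.304×10⁻⁷ T.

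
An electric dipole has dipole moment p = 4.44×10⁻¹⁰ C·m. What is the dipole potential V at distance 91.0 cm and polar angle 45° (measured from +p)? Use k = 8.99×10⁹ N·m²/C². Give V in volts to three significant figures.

The dipole potential is V = kp cosθ / r².
V = (8.99×10⁹)(4.44×10⁻¹⁰)·cos45° / (0.910)² = 3.408 V.

V ≈ 3.41 V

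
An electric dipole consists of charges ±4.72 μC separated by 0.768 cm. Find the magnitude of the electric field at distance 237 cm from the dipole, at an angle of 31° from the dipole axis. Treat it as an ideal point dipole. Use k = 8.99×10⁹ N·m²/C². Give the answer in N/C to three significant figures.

E ≈ 43.8 N/C

Dipole moment p = qd = (4.72×10⁻⁶ C)(0.00768 m) = 3.625×10⁻⁸ C·m.
At angle θ the dipole field magnitude is E = (kp/r³)·√(1 + 3cos²θ).
kp/r³ = (8.99×10⁹)(3.625×10⁻⁸) / (2.37)³ = 24.48 N/C.
√(1 + 3cos²31°) = √(1 + 3·0.7347) = √3.2042 ≈ 1.7900.
E ≈ 24.48 × 1.790 = 43.82 N/C.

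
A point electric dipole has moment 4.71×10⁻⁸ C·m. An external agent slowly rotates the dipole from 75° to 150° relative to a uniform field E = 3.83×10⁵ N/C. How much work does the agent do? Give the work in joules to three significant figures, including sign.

W_ext = ΔU = U(θ₂) − U(θ₁) = −pE cosθ₂ − (−pE cosθ₁) = pE(cosθ₁ − cosθ₂).
W = (4.71×10⁻⁸)(3.83×10⁵)·(cos75° − cos150°) = (0.01804)·(+1.1248) = 0.02029 J.

W ≈ 0.0203 J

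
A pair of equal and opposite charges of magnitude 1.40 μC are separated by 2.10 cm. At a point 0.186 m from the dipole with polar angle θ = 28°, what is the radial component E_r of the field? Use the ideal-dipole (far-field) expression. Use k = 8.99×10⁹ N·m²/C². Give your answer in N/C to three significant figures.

E_r ≈ 7.25×10⁴ N/C

Dipole moment p = qd = (1.40×10⁻⁶ C)(0.0210 m) = 2.94×10⁻⁸ C·m.
For a dipole, E_r = (2kp cosθ)/r³.
kp/r³ = (8.99×10⁹)(2.94×10⁻⁸)/(0.186)³ = 4.107×10⁴ N/C.
E_r = 2·4.107×10⁴·cos28° = 7.253×10⁴ N/C.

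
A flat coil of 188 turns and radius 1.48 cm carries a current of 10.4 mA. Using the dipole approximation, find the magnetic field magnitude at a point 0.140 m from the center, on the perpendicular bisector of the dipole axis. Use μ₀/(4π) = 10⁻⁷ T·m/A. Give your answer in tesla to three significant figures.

m = NIA = NIπa² = 188·(0.0104)·π·(0.0148)² = 0.001345 A·m².
In the equatorial plane B = (μ₀/4π)·m/r³ (half the axial value).
B = (10⁻⁷)·(0.001345) / (0.140)³ = 4.902×10⁻⁸ T.

B ≈ 4.90×10⁻⁸ T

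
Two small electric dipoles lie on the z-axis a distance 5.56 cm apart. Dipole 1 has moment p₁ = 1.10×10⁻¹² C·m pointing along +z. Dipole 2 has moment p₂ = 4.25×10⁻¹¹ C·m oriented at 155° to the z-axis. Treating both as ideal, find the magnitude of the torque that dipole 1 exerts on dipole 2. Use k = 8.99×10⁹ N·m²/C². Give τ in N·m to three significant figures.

The second dipole sits on the axis of the first, so the field there is axial: E₁ = 2kp₁/r³ along +z.
E₁ = 2(8.99×10⁹)(1.10×10⁻¹²)/(0.0556)³ = 115.1 N/C.
Torque on the second dipole: τ = p₂ E₁ sinθ.
τ = (4.25×10⁻¹¹)(115.1)·sin155° = 2.067×10⁻⁹ N·m.

τ ≈ 2.07×10⁻⁹ N·m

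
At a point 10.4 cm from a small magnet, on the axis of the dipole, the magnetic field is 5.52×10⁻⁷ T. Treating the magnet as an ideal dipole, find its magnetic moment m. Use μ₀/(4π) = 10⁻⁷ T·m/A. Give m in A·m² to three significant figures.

On axis B = (μ₀/4π)·2m/r³, so m = Br³·4π/(μ₀·2).
m = (5.52×10⁻⁷)·(0.104)³ / (2·10⁻⁷) = 0.003105 A·m².

m ≈ 0.00310 A·m²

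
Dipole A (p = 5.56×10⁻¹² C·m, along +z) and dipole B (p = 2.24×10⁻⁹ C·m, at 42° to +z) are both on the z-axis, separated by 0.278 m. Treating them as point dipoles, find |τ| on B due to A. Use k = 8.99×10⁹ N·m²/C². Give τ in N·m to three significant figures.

The second dipole sits on the axis of the first, so the field there is axial: E₁ = 2kp₁/r³ along +z.
E₁ = 2(8.99×10⁹)(5.56×10⁻¹²)/(0.278)³ = 4.653 N/C.
Torque on the second dipole: τ = p₂ E₁ sinθ.
τ = (2.24×10⁻⁹)(4.653)·sin42° = 6.974×10⁻⁹ N·m.

τ ≈ 6.97×10⁻⁹ N·m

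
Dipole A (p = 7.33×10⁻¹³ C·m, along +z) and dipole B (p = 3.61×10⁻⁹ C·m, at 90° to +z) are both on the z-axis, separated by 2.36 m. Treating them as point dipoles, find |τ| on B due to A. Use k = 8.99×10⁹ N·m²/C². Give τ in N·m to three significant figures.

The second dipole sits on the axis of the first, so the field there is axial: E₁ = 2kp₁/r³ along +z.
E₁ = 2(8.99×10⁹)(7.33×10⁻¹³)/(2.36)³ = 0.001003 N/C.
Torque on the second dipole: τ = p₂ E₁ sinθ.
τ = (3.61×10⁻⁹)(0.001003)·sin90° = 3.620×10⁻¹² N·m.

τ ≈ 3.62×10⁻¹² N·m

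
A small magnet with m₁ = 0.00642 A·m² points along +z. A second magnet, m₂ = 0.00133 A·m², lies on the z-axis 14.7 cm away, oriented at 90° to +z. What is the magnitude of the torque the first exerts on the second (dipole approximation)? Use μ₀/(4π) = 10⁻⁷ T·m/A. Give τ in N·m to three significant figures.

τ ≈ 5.38×10⁻¹⁰ N·m

Dipole B is on the axis of dipole A, so B₁ there is axial: B₁ = (μ₀/4π)·2m₁/r³ along +z.
B₁ = 2(10⁻⁷)(0.00642)/(0.147)³ = 4.042×10⁻⁷ T.
τ = m₂ B₁ sinθ.
τ = (0.00133)(4.042×10⁻⁷)·sin90° = 5.376×10⁻¹⁰ N·m.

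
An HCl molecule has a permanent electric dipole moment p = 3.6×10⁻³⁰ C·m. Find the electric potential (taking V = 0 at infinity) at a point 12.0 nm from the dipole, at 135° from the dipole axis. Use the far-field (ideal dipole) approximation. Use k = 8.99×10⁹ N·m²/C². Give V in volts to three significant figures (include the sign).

V ≈ -1.59×10⁻⁴ V

The dipole potential is V = kp cosθ / r².
V = (8.99×10⁹)(3.60×10⁻³⁰)·cos135° / (1.20×10⁻⁸)² = -1.589×10⁻⁴ V.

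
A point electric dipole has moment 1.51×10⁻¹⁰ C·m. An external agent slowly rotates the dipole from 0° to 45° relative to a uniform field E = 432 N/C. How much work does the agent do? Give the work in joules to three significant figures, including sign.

W_ext = ΔU = U(θ₂) − U(θ₁) = −pE cosθ₂ − (−pE cosθ₁) = pE(cosθ₁ − cosθ₂).
W = (1.51×10⁻¹⁰)(432)·(cos0° − cos45°) = (6.523×10⁻⁸)·(+0.2929) = 1.911×10⁻⁸ J.

W ≈ 1.91×10⁻⁸ J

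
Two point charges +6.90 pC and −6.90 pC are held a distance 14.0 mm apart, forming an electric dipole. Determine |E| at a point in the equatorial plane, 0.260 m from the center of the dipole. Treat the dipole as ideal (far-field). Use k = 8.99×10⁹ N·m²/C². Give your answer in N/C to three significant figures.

E ≈ 0.0494 N/C

Dipole moment p = qd = (6.90×10⁻¹² C)(0.0140 m) = 9.66×10⁻¹⁴ C·m.
On the perpendicular bisector E = kp/r³ (half the axial value at the same distance).
E = (8.99×10⁹)(9.66×10⁻¹⁴) / (0.260)³ = 0.04941 N/C.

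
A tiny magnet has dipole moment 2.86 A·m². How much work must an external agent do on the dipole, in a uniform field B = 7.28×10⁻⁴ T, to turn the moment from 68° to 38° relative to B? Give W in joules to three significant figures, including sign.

W_ext = ΔU = −mB cosθ₂ + mB cosθ₁ = mB(cosθ₁ − cosθ₂).
W = (2.86)(7.28×10⁻⁴)·(cos68° − cos38°) = (0.002082)·(-0.4134) = -8.607×10⁻⁴ J.

W ≈ -8.61×10⁻⁴ J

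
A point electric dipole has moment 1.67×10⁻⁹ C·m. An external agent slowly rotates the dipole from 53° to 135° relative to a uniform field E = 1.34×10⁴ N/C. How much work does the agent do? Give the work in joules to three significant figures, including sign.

W ≈ 2.93×10⁻⁵ J

W_ext = ΔU = U(θ₂) − U(θ₁) = −pE cosθ₂ − (−pE cosθ₁) = pE(cosθ₁ − cosθ₂).
W = (1.67×10⁻⁹)(1.34×10⁴)·(cos53° − cos135°) = (2.238×10⁻⁵)·(+1.3089) = 2.929×10⁻⁵ J.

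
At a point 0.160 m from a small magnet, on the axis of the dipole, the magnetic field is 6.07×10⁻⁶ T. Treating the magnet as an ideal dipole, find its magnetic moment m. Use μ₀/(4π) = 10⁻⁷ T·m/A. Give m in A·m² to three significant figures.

On axis B = (μ₀/4π)·2m/r³, so m = Br³·4π/(μ₀·2).
m = (6.07×10⁻⁶)·(0.160)³ / (2·10⁻⁷) = 0.1243 A·m².

m ≈ 0.124 A·m²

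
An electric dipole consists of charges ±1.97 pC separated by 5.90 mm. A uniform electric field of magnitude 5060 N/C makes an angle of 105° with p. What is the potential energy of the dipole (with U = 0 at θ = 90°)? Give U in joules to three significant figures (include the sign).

Dipole moment p = qd = (1.97×10⁻¹² C)(0.00590 m) = 1.162×10⁻¹⁴ C·m.
U = −p·E = −pE cosθ.
U = −(1.162×10⁻¹⁴)(5060)·cos105° = 1.522×10⁻¹¹ J.

U ≈ 1.52×10⁻¹¹ J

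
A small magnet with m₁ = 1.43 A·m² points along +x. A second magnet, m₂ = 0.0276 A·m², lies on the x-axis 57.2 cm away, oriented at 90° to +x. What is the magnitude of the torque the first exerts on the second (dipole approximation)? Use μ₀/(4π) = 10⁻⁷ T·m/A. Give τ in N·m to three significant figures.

Dipole B is on the axis of dipole A, so B₁ there is axial: B₁ = (μ₀/4π)·2m₁/r³ along +x.
B₁ = 2(10⁻⁷)(1.43)/(0.572)³ = 1.528×10⁻⁶ T.
τ = m₂ B₁ sinθ.
τ = (0.0276)(1.528×10⁻⁶)·sin90° = 4.218×10⁻⁸ N·m.

τ ≈ 4.22×10⁻⁸ N·m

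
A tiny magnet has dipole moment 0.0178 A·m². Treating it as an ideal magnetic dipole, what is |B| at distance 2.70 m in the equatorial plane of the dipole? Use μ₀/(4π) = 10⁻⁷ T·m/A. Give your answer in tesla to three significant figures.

B ≈ 9.04×10⁻¹¹ T

In the equatorial plane B = (μ₀/4π)·m/r³ (half the axial value).
B = (10⁻⁷)·(0.0178) / (2.70)³ = 9.043×10⁻¹¹ T.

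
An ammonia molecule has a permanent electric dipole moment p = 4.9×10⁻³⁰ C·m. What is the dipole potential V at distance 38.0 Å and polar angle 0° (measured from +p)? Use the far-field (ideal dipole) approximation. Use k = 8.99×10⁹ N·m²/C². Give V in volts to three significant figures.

The dipole potential is V = kp cosθ / r².
V = (8.99×10⁹)(4.90×10⁻³⁰)·cos0° / (3.80×10⁻⁹)² = 0.003051 V.

V ≈ 0.00305 V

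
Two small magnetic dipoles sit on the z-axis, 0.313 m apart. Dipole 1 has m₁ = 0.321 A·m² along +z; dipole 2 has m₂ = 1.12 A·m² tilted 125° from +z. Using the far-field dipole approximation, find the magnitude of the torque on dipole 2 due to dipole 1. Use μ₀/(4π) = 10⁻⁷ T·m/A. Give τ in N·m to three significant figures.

Dipole B is on the axis of dipole A, so B₁ there is axial: B₁ = (μ₀/4π)·2m₁/r³ along +z.
B₁ = 2(10⁻⁷)(0.321)/(0.313)³ = 2.094×10⁻⁶ T.
τ = m₂ B₁ sinθ.
τ = (1.12)(2.094×10⁻⁶)·sin125° = 1.921×10⁻⁶ N·m.

τ ≈ 1.92×10⁻⁶ N·m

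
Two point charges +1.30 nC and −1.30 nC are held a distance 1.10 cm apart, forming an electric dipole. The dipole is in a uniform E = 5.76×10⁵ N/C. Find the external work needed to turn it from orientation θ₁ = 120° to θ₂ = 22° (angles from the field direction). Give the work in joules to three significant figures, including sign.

W ≈ -1.18×10⁻⁵ J

Dipole moment p = qd = (1.30×10⁻⁹ C)(0.0110 m) = 1.43×10⁻¹¹ C·m.
W_ext = ΔU = U(θ₂) − U(θ₁) = −pE cosθ₂ − (−pE cosθ₁) = pE(cosθ₁ − cosθ₂).
W = (1.43×10⁻¹¹)(5.76×10⁵)·(cos120° − cos22°) = (8.237×10⁻⁶)·(-1.4272) = -1.176×10⁻⁵ J.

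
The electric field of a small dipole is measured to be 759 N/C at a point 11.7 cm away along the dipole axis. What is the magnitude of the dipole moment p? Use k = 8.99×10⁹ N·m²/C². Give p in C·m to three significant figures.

p ≈ 6.76×10⁻¹¹ C·m

On axis E = 2kp/r³, so p = Er³/(2k).
p = (759)·(0.117)³ / (2·8.99×10⁹) = 6.761×10⁻¹¹ C·m.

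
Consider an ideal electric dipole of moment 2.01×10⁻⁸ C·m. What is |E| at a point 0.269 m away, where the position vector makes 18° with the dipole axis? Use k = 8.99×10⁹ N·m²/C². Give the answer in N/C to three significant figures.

At angle θ the dipole field magnitude is E = (kp/r³)·√(1 + 3cos²θ).
kp/r³ = (8.99×10⁹)(2.01×10⁻⁸) / (0.269)³ = 9283 N/C.
√(1 + 3cos²18°) = √(1 + 3·0.9045) = √3.7135 ≈ 1.9271.
E ≈ 9283 × 1.927 = 1.789×10⁴ N/C.

E ≈ 1.79×10⁴ N/C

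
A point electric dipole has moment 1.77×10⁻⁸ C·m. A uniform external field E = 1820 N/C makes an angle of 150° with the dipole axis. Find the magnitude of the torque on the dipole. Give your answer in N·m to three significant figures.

Torque on an electric dipole: τ = pE sinθ.
τ = (1.77×10⁻⁸)(1820)·sin150° = 1.611×10⁻⁵ N·m.

τ ≈ 1.61×10⁻⁵ N·m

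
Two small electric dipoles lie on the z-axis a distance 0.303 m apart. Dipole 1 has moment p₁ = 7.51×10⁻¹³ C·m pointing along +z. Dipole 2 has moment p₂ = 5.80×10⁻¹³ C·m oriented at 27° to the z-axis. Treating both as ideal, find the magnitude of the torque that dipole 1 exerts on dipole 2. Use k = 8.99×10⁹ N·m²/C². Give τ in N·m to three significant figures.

τ ≈ 1.28×10⁻¹³ N·m

The second dipole sits on the axis of the first, so the field there is axial: E₁ = 2kp₁/r³ along +z.
E₁ = 2(8.99×10⁹)(7.51×10⁻¹³)/(0.303)³ = 0.4854 N/C.
Torque on the second dipole: τ = p₂ E₁ sinθ.
τ = (5.80×10⁻¹³)(0.4854)·sin27° = 1.278×10⁻¹³ N·m.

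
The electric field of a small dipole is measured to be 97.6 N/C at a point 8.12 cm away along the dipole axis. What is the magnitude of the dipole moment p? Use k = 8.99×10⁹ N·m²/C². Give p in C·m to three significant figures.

p ≈ 2.91×10⁻¹² C·m

On axis E = 2kp/r³, so p = Er³/(2k).
p = (97.6)·(0.0812)³ / (2·8.99×10⁹) = 2.906×10⁻¹² C·m.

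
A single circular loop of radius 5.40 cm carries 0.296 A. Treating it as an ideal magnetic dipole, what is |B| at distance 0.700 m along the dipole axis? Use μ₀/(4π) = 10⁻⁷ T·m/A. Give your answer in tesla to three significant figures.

B ≈ 1.58×10⁻⁹ T

Magnetic moment m = IA = Iπa² = (0.296)·π·(0.0540)² = 0.002712 A·m².
On axis B = (μ₀/4π)·2m/r³.
B = 2·(10⁻⁷)·(0.002712) / (0.700)³ = 1.581×10⁻⁹ T.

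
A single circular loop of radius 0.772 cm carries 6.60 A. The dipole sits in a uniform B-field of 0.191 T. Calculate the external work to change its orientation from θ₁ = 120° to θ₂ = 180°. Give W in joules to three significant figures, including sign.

Magnetic moment m = IA = Iπa² = (6.60)·π·(0.00772)² = 0.001236 A·m².
W_ext = ΔU = −mB cosθ₂ + mB cosθ₁ = mB(cosθ₁ − cosθ₂).
W = (0.001236)(0.191)·(cos120° − cos180°) = (2.361×10⁻⁴)·(+0.5000) = 1.180×10⁻⁴ J.

W ≈ 1.18×10⁻⁴ J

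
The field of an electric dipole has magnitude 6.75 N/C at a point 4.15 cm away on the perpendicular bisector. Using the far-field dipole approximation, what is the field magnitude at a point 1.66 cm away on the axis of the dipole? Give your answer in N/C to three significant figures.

Dipole fields scale as 1/r³ in the far field.
The axial field is twice the equatorial field at the same r, so the geometry factor is 2/1.
E₂ = E₁ · (2/1) · (r₁/r₂)³ = 6.75 · 2 · (4.15/1.66)³.
(r₁/r₂)³ = (2.5)³ = 15.62.
E₂ ≈ 210.9 N/C.

E ≈ 211 N/C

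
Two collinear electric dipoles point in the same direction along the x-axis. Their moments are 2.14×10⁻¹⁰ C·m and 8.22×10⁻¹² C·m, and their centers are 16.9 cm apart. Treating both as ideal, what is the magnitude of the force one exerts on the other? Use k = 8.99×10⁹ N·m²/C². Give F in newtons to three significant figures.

F ≈ 1.16×10⁻⁷ N

On-axis field of dipole 1 at distance r: E = 2kp₁/r³. Force on dipole 2 is F = p₂·dE/dr (gradient along axis).
dE/dr = −6kp₁/r⁴, so |F| = 6kp₁p₂/r⁴ (attractive for aligned moments).
F = 6(8.99×10⁹)(2.14×10⁻¹⁰)(8.22×10⁻¹²)/(0.169)⁴ = 1.163×10⁻⁷ N.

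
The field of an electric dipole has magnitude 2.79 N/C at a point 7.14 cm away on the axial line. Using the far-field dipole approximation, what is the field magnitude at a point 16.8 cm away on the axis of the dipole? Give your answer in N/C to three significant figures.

E ≈ 0.214 N/C

Dipole fields scale as 1/r³ in the far field; the geometry is the same at both points.
E₂ = E₁ · (r₁/r₂)³ = 2.79 · (7.14/16.8)³.
(r₁/r₂)³ = (0.425)³ = 0.07677.
E₂ ≈ 0.2142 N/C.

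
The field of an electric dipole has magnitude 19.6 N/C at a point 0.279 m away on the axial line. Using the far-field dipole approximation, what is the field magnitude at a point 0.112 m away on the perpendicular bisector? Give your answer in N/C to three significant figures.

E ≈ 151 N/C

Dipole fields scale as 1/r³ in the far field.
The axial field is twice the equatorial field at the same r, so the geometry factor is 1/2.
E₂ = E₁ · (1/2) · (r₁/r₂)³ = 19.6 · 0.5 · (0.279/0.112)³.
(r₁/r₂)³ = (2.491)³ = 15.46.
E₂ ≈ 151.5 N/C.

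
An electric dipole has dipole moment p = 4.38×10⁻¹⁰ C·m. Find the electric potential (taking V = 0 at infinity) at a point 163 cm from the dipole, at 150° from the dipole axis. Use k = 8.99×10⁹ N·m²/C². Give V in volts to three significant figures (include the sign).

V ≈ -1.28 V

The dipole potential is V = kp cosθ / r².
V = (8.99×10⁹)(4.38×10⁻¹⁰)·cos150° / (1.63)² = -1.283 V.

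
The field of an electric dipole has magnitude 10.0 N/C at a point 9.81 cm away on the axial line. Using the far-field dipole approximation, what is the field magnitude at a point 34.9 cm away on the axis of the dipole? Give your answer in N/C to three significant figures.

Dipole fields scale as 1/r³ in the far field; the geometry is the same at both points.
E₂ = E₁ · (r₁/r₂)³ = 10.0 · (9.81/34.9)³.
(r₁/r₂)³ = (0.2811)³ = 0.02221.
E₂ ≈ 0.2221 N/C.

E ≈ 0.222 N/C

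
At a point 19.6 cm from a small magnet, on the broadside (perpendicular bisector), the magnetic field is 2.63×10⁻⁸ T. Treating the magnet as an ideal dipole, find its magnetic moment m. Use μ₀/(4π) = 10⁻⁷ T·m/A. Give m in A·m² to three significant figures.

In the equatorial plane B = (μ₀/4π)·m/r³, so m = Br³·4π/(μ₀).
m = (2.63×10⁻⁸)·(0.196)³ / (10⁻⁷) = 0.001980 A·m².

m ≈ 0.00198 A·m²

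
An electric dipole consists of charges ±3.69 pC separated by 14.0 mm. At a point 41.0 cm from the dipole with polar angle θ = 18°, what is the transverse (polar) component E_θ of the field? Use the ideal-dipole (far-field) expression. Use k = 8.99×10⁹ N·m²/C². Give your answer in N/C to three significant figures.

Dipole moment p = qd = (3.69×10⁻¹² C)(0.0140 m) = 5.166×10⁻¹⁴ C·m.
For a dipole, E_θ = (kp sinθ)/r³.
kp/r³ = (8.99×10⁹)(5.166×10⁻¹⁴)/(0.410)³ = 0.006738 N/C.
E_θ = 0.006738·sin18° = 0.002082 N/C.

E_θ ≈ 0.00208 N/C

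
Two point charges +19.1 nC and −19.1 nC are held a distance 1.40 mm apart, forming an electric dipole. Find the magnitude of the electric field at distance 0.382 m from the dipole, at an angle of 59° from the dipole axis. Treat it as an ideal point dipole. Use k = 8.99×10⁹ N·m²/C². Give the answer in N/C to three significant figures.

Dipole moment p = qd = (1.91×10⁻⁸ C)(0.00140 m) = 2.674×10⁻¹¹ C·m.
At angle θ the dipole field magnitude is E = (kp/r³)·√(1 + 3cos²θ).
kp/r³ = (8.99×10⁹)(2.674×10⁻¹¹) / (0.382)³ = 4.313 N/C.
√(1 + 3cos²59°) = √(1 + 3·0.2653) = √1.7958 ≈ 1.3401.
E ≈ 4.313 × 1.340 = 5.779 N/C.

E ≈ 5.78 N/C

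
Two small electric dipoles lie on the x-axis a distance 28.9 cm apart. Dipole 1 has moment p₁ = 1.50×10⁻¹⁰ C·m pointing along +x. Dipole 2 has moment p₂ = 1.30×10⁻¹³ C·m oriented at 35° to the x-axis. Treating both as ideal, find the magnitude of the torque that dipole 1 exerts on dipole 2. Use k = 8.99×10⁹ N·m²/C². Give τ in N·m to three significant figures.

τ ≈ 8.33×10⁻¹² N·m

The second dipole sits on the axis of the first, so the field there is axial: E₁ = 2kp₁/r³ along +x.
E₁ = 2(8.99×10⁹)(1.50×10⁻¹⁰)/(0.289)³ = 111.7 N/C.
Torque on the second dipole: τ = p₂ E₁ sinθ.
τ = (1.30×10⁻¹³)(111.7)·sin35° = 8.331×10⁻¹² N·m.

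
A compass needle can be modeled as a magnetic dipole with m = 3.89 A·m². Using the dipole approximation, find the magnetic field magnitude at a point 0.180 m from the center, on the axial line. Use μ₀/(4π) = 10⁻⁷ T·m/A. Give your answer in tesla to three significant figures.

B ≈ 1.33×10⁻⁴ T

On axis B = (μ₀/4π)·2m/r³.
B = 2·(10⁻⁷)·(3.89) / (0.180)³ = 1.334×10⁻⁴ T.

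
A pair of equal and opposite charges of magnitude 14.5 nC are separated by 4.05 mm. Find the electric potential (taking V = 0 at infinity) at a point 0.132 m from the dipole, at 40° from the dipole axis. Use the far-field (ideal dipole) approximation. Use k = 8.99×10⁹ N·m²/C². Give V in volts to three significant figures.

Dipole moment p = qd = (1.45×10⁻⁸ C)(0.00405 m) = 5.873×10⁻¹¹ C·m.
The dipole potential is V = kp cosθ / r².
V = (8.99×10⁹)(5.873×10⁻¹¹)·cos40° / (0.132)² = 23.21 V.

V ≈ 23.2 V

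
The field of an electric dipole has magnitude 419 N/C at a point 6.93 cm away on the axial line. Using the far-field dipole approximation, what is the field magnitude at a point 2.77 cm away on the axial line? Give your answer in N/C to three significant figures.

Dipole fields scale as 1/r³ in the far field; the geometry is the same at both points.
E₂ = E₁ · (r₁/r₂)³ = 419 · (6.93/2.77)³.
(r₁/r₂)³ = (2.502)³ = 15.66.
E₂ ≈ 6561 N/C.

E ≈ 6560 N/C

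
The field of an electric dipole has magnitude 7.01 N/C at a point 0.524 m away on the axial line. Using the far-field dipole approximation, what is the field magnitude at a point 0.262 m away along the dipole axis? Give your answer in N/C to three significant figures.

Dipole fields scale as 1/r³ in the far field; the geometry is the same at both points.
E₂ = E₁ · (r₁/r₂)³ = 7.01 · (0.524/0.262)³.
(r₁/r₂)³ = (2)³ = 8.
E₂ ≈ 56.08 N/C.

E ≈ 56.1 N/C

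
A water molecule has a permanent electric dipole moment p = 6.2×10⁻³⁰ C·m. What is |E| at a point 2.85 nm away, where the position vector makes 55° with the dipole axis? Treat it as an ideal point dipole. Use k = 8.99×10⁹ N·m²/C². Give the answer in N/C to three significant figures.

E ≈ 3.39×10⁶ N/C

At angle θ the dipole field magnitude is E = (kp/r³)·√(1 + 3cos²θ).
kp/r³ = (8.99×10⁹)(6.20×10⁻³⁰) / (2.85×10⁻⁹)³ = 2.408×10⁶ N/C.
√(1 + 3cos²55°) = √(1 + 3·0.3290) = √1.9870 ≈ 1.4096.
E ≈ 2.408×10⁶ × 1.410 = 3.394×10⁶ N/C.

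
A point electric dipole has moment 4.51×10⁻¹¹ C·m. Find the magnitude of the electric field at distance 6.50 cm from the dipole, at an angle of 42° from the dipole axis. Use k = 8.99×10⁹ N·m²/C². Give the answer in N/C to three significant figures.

E ≈ 2410 N/C

At angle θ the dipole field magnitude is E = (kp/r³)·√(1 + 3cos²θ).
kp/r³ = (8.99×10⁹)(4.51×10⁻¹¹) / (0.0650)³ = 1476 N/C.
√(1 + 3cos²42°) = √(1 + 3·0.5523) = √2.6568 ≈ 1.6300.
E ≈ 1476 × 1.630 = 2406 N/C.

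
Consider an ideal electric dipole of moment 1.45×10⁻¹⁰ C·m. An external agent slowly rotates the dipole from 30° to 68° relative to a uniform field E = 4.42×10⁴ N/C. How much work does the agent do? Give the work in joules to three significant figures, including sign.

W ≈ 3.15×10⁻⁶ J

W_ext = ΔU = U(θ₂) − U(θ₁) = −pE cosθ₂ − (−pE cosθ₁) = pE(cosθ₁ − cosθ₂).
W = (1.45×10⁻¹⁰)(4.42×10⁴)·(cos30° − cos68°) = (6.409×10⁻⁶)·(+0.4914) = 3.150×10⁻⁶ J.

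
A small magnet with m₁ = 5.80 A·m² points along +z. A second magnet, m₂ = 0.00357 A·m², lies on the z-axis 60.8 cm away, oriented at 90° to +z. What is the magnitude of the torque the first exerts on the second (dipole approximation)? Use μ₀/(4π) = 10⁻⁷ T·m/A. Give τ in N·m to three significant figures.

τ ≈ 1.84×10⁻⁸ N·m

Dipole B is on the axis of dipole A, so B₁ there is axial: B₁ = (μ₀/4π)·2m₁/r³ along +z.
B₁ = 2(10⁻⁷)(5.80)/(0.608)³ = 5.161×10⁻⁶ T.
τ = m₂ B₁ sinθ.
τ = (0.00357)(5.161×10⁻⁶)·sin90° = 1.843×10⁻⁸ N·m.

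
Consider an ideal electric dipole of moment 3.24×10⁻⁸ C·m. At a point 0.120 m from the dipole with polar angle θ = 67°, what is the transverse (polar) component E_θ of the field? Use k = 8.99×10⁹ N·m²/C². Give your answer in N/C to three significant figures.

E_θ ≈ 1.55×10⁵ N/C

For a dipole, E_θ = (kp sinθ)/r³.
kp/r³ = (8.99×10⁹)(3.24×10⁻⁸)/(0.120)³ = 1.686×10⁵ N/C.
E_θ = 1.686×10⁵·sin67° = 1.552×10⁵ N/C.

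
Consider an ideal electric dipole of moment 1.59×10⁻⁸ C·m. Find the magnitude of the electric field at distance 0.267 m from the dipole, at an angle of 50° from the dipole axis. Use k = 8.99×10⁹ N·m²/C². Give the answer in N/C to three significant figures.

At angle θ the dipole field magnitude is E = (kp/r³)·√(1 + 3cos²θ).
kp/r³ = (8.99×10⁹)(1.59×10⁻⁸) / (0.267)³ = 7510 N/C.
√(1 + 3cos²50°) = √(1 + 3·0.4132) = √2.2395 ≈ 1.4965.
E ≈ 7510 × 1.497 = 1.124×10⁴ N/C.

E ≈ 1.12×10⁴ N/C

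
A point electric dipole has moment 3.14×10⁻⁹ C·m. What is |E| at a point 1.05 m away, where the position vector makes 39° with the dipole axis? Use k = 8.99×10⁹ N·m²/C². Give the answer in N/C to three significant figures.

At angle θ the dipole field magnitude is E = (kp/r³)·√(1 + 3cos²θ).
kp/r³ = (8.99×10⁹)(3.14×10⁻⁹) / (1.05)³ = 24.38 N/C.
√(1 + 3cos²39°) = √(1 + 3·0.6040) = √2.8119 ≈ 1.6769.
E ≈ 24.38 × 1.677 = 40.89 N/C.

E ≈ 40.9 N/C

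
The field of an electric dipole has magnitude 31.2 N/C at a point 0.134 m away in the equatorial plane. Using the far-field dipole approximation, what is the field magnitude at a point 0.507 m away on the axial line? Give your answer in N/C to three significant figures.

E ≈ 1.15 N/C

Dipole fields scale as 1/r³ in the far field.
The axial field is twice the equatorial field at the same r, so the geometry factor is 2/1.
E₂ = E₁ · (2/1) · (r₁/r₂)³ = 31.2 · 2 · (0.134/0.507)³.
(r₁/r₂)³ = (0.2643)³ = 0.01846.
E₂ ≈ 1.152 N/C.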